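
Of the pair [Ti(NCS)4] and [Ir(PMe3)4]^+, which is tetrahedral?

[Ti(NCS)4]

For [Ti(NCS)4]: Summing ligand charges against the 0 overall charge gives an oxidation state of +4 for titanium. Ti sits in group 4, so the d-electron count is 4 − 4 = 0. A d⁰ ion has no crystal-field stabilisation preference between square planar and tetrahedral, so four ligands adopt the sterically favoured tetrahedral geometry. → tetrahedral.
For [Ir(PMe3)4]^+: Trimethylphosphine is neutral; balancing the +1 overall charge requires Ir(I). Ir sits in group 9, so the d-electron count is 9 − 1 = 8. A 5d d⁸ ion has a large crystal-field splitting; square planar leaves the high-energy d_{x²−y²} orbital empty and maximises CFSE. → square planar.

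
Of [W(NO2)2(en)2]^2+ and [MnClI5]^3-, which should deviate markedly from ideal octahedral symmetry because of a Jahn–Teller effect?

[W(NO2)2(en)2]^2+: Each nitro (N-bound nitrite) is −1; ethylenediamine is neutral; balancing the +2 overall charge requires W(IV). Group 6 minus oxidation state 4 gives a d² configuration. The d² configuration leaves the e_g set evenly filled (or empty) — no strong Jahn–Teller driving force.
[MnClI5]^3-: Each chloride is −1; each iodide is −1; balancing the −3 overall charge requires Mn(III). Manganese is a group-7 element; Mn(III) is therefore d⁴. Chloride and iodide are weak-field ligands for a first-row metal, so the complex is high-spin. The t₂g³e_g¹ (high-spin) configuration has an unevenly filled e_g set; the Jahn–Teller theorem predicts a tetragonal distortion (typically axial elongation) to lift the degeneracy.

[MnClI5]^3-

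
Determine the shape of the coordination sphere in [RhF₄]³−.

Ligand charges: each fluoride is −1. With an overall charge of −3 the rhodium centre must be in the +1 oxidation state.
Rhodium is a group-9 element; Rh(I) is therefore d⁸.
With 4 monodentate ligands the coordination number is 4.
A 4d d⁸ ion has a large crystal-field splitting; square planar leaves the high-energy d_{x²−y²} orbital empty and maximises CFSE.

square planar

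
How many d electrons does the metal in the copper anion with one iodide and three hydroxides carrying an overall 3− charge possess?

Summing ligand charges against the −3 overall charge gives an oxidation state of +1 for copper.
Cu sits in group 11, so the d-electron count is 11 − 1 = 10.

d10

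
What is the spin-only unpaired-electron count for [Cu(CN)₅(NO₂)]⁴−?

1 unpaired electron

Ligand charges: each cyanide is −1; each nitro (N-bound nitrite) is −1. With an overall charge of −4 the copper centre must be in the +2 oxidation state.
Copper is a group-11 element; Cu(II) is therefore d⁹.
In an octahedral field the d⁹ configuration is t₂g⁶e_g³ (only one arrangement possible), giving 1 unpaired electron.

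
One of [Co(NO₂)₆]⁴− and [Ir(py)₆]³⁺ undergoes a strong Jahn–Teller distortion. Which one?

[Co(NO₂)₆]⁴−

[Co(NO₂)₆]⁴−: Each nitro (N-bound nitrite) is −1; balancing the −4 overall charge requires Co(II). Cobalt is a group-9 element; Co(II) is therefore d⁷. Nitro (N-bound nitrite) is a strong-field ligand (high in the spectrochemical series) for a first-row metal, so the complex is low-spin. The t₂g⁶e_g¹ (low-spin) configuration has an unevenly filled e_g set; the Jahn–Teller theorem predicts a tetragonal distortion (typically axial elongation) to lift the degeneracy.
[Ir(py)₆]³⁺: Summing ligand charges against the +3 overall charge gives an oxidation state of +3 for iridium. Group 9 minus oxidation state 3 gives a d⁶ configuration. A 5d ion has a large Δₒ and is invariably low-spin. The d⁶ configuration leaves the e_g set evenly filled (or empty) — no strong Jahn–Teller driving force.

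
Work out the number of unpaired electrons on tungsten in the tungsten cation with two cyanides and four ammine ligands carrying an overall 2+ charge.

2

Ligand charges: each cyanide is −1; ammonia is neutral. With an overall charge of +2 the tungsten centre must be in the +4 oxidation state.
W sits in group 6, so the d-electron count is 6 − 4 = 2.
In an octahedral field the d² configuration is t₂g²e_g⁰ (only one arrangement possible), giving 2 unpaired electrons.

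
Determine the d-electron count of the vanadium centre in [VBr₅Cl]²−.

Each bromide is −1; each chloride is −1; balancing the −2 overall charge requires V(IV).
Group 5 minus oxidation state 4 gives a d¹ configuration.

d¹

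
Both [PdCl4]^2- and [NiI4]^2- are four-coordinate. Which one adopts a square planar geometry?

For [PdCl4]^2-: Each chloride is −1; balancing the −2 overall charge requires Pd(II). Palladium is a group-10 element; Pd(II) is therefore d⁸. A 4d d⁸ ion has a large crystal-field splitting; square planar leaves the high-energy d_{x²−y²} orbital empty and maximises CFSE. → square planar.
For [NiI4]^2-: Summing ligand charges against the −2 overall charge gives an oxidation state of +2 for nickel. Nickel is a group-10 element; Ni(II) is therefore d⁸. Iodide is a weak-field ligand. With weak-field ligands the CFSE gain from square planar is small, so a 3d d⁸ ion takes the sterically preferred tetrahedral geometry. → tetrahedral.

[PdCl4]^2-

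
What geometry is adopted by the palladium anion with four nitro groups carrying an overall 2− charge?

square planar

Each nitro (N-bound nitrite) is −1; balancing the −2 overall charge requires Pd(II).
Pd sits in group 10, so the d-electron count is 10 − 2 = 8.
Coordination number: 4.
A 4d d⁸ ion has a large crystal-field splitting; square planar leaves the high-energy d_{x²−y²} orbital empty and maximises CFSE.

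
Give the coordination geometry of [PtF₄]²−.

Summing ligand charges against the −2 overall charge gives an oxidation state of +2 for platinum.
Platinum is a group-10 element; Pt(II) is therefore d⁸.
Coordination number: 4.
A 5d d⁸ ion has a large crystal-field splitting; square planar leaves the high-energy d_{x²−y²} orbital empty and maximises CFSE.

square planar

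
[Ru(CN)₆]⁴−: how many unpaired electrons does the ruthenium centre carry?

Ligand charges: each cyanide is −1. With an overall charge of −4 the ruthenium centre must be in the +2 oxidation state.
Group 8 minus oxidation state 2 gives a d⁶ configuration.
The spin state decides the count: a 4d ion has a large Δₒ and is invariably low-spin.
An octahedral low-spin d⁶ ion is t₂g⁶e_g⁰, giving 0 unpaired electrons.

0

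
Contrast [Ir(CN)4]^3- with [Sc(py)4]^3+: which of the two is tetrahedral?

For [Ir(CN)4]^3-: Each cyanide is −1; balancing the −3 overall charge requires Ir(I). Ir sits in group 9, so the d-electron count is 9 − 1 = 8. A 5d d⁸ ion has a large crystal-field splitting; square planar leaves the high-energy d_{x²−y²} orbital empty and maximises CFSE. → square planar.
For [Sc(py)4]^3+: Ligand charges: pyridine is neutral. With an overall charge of +3 the scandium centre must be in the +3 oxidation state. Group 3 minus oxidation state 3 gives a d⁰ configuration. A d⁰ ion has no crystal-field stabilisation preference between square planar and tetrahedral, so four ligands adopt the sterically favoured tetrahedral geometry. → tetrahedral.

[Sc(py)4]^3+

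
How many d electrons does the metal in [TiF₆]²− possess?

Ligand charges: each fluoride is −1. With an overall charge of −2 the titanium centre must be in the +4 oxidation state.
Group 4 minus oxidation state 4 gives a d⁰ configuration.

d0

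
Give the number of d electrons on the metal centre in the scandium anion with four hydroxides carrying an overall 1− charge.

d0

Summing ligand charges against the −1 overall charge gives an oxidation state of +3 for scandium.
Group 3 minus oxidation state 3 gives a d⁰ configuration.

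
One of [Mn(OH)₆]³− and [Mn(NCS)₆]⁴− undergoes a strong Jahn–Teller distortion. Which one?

[Mn(OH)₆]³−

[Mn(OH)₆]³−: Ligand charges: each hydroxide is −1. With an overall charge of −3 the manganese centre must be in the +3 oxidation state. Group 7 minus oxidation state 3 gives a d⁴ configuration. Hydroxide is a weak-field ligand for a first-row metal, so the complex is high-spin. The t₂g³e_g¹ (high-spin) configuration has an unevenly filled e_g set; the Jahn–Teller theorem predicts a tetragonal distortion (typically axial elongation) to lift the degeneracy.
[Mn(NCS)₆]⁴−: Summing ligand charges against the −4 overall charge gives an oxidation state of +2 for manganese. Mn sits in group 7, so the d-electron count is 7 − 2 = 5. Isothiocyanate is a weak-field ligand for a first-row metal, so the complex is high-spin. The d⁵ configuration leaves the e_g set evenly filled (or empty) — no strong Jahn–Teller driving force.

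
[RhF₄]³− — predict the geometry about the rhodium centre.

Ligand charges: each fluoride is −1. With an overall charge of −3 the rhodium centre must be in the +1 oxidation state.
Rhodium is a group-9 element; Rh(I) is therefore d⁸.
Coordination number: 4.
A 4d d⁸ ion has a large crystal-field splitting; square planar leaves the high-energy d_{x²−y²} orbital empty and maximises CFSE.

square planar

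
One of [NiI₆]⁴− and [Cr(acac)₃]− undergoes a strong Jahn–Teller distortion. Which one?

[Cr(acac)₃]−

[NiI₆]⁴−: Ligand charges: each iodide is −1. With an overall charge of −4 the nickel centre must be in the +2 oxidation state. Group 10 minus oxidation state 2 gives a d⁸ configuration. The d⁸ configuration leaves the e_g set evenly filled (or empty) — no strong Jahn–Teller driving force.
[Cr(acac)₃]−: Each acetylacetonate is −1; balancing the −1 overall charge requires Cr(II). Chromium is a group-6 element; Cr(II) is therefore d⁴. Acetylacetonate is a weak-field ligand for a first-row metal, so the complex is high-spin. The t₂g³e_g¹ (high-spin) configuration has an unevenly filled e_g set; the Jahn–Teller theorem predicts a tetragonal distortion (typically axial elongation) to lift the degeneracy.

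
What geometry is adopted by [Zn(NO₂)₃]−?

Each nitro (N-bound nitrite) is −1; balancing the −1 overall charge requires Zn(II).
Zn sits in group 12, so the d-electron count is 12 − 2 = 10.
Coordination number: 3.
Three ligands around a d¹⁰ centre minimise repulsion in a trigonal-planar arrangement.

trigonal planar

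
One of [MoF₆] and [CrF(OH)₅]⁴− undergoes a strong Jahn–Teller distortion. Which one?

[MoF₆]: Ligand charges: each fluoride is −1. With an overall charge of 0 the molybdenum centre must be in the +6 oxidation state. Mo sits in group 6, so the d-electron count is 6 − 6 = 0. The d⁰ configuration leaves the e_g set evenly filled (or empty) — no strong Jahn–Teller driving force.
[CrF(OH)₅]⁴−: Ligand charges: each fluoride is −1; each hydroxide is −1. With an overall charge of −4 the chromium centre must be in the +2 oxidation state. Group 6 minus oxidation state 2 gives a d⁴ configuration. Fluoride and hydroxide are weak-field ligands for a first-row metal, so the complex is high-spin. The t₂g³e_g¹ (high-spin) configuration has an unevenly filled e_g set; the Jahn–Teller theorem predicts a tetragonal distortion (typically axial elongation) to lift the degeneracy.

[CrF(OH)₅]⁴−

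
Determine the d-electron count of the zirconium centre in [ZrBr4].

Each bromide is −1; balancing the 0 overall charge requires Zr(IV).
Zr sits in group 4, so the d-electron count is 4 − 4 = 0.

d0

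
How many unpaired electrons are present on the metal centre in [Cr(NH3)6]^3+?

Ammonia is neutral; balancing the +3 overall charge requires Cr(III).
Group 6 minus oxidation state 3 gives a d³ configuration.
In an octahedral field the d³ configuration is t₂g³e_g⁰ (only one arrangement possible), giving 3 unpaired electrons.

3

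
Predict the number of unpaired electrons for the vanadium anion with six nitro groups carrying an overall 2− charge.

Each nitro (N-bound nitrite) is −1; balancing the −2 overall charge requires V(IV).
Group 5 minus oxidation state 4 gives a d¹ configuration.
In an octahedral field the d¹ configuration is t₂g¹e_g⁰ (only one arrangement possible), giving 1 unpaired electron.

1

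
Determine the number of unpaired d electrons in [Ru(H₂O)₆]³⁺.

Ligand charges: water is neutral. With an overall charge of +3 the ruthenium centre must be in the +3 oxidation state.
Ru sits in group 8, so the d-electron count is 8 − 3 = 5.
The spin state decides the count: a 4d ion has a large Δₒ and is invariably low-spin.
An octahedral low-spin d⁵ ion is t₂g⁵e_g⁰, giving 1 unpaired electron.

1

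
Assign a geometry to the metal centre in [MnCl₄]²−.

tetrahedral

Summing ligand charges against the −2 overall charge gives an oxidation state of +2 for manganese.
Manganese is a group-7 element; Mn(II) is therefore d⁵.
With 4 monodentate ligands the coordination number is 4.
Chloride is a weak-field ligand.
A high-spin d⁵ ion has zero CFSE in either geometry, so four ligands adopt the sterically favoured tetrahedral geometry.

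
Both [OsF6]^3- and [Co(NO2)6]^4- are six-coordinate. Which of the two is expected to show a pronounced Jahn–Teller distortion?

[Co(NO2)6]^4-

[OsF6]^3-: Summing ligand charges against the −3 overall charge gives an oxidation state of +3 for osmium. Osmium is a group-8 element; Os(III) is therefore d⁵. A 5d ion has a large Δₒ and is invariably low-spin. The d⁵ configuration leaves the e_g set evenly filled (or empty) — no strong Jahn–Teller driving force.
[Co(NO2)6]^4-: Each nitro (N-bound nitrite) is −1; balancing the −4 overall charge requires Co(II). Group 9 minus oxidation state 2 gives a d⁷ configuration. Nitro (N-bound nitrite) is a strong-field ligand (high in the spectrochemical series) for a first-row metal, so the complex is low-spin. The t₂g⁶e_g¹ (low-spin) configuration has an unevenly filled e_g set; the Jahn–Teller theorem predicts a tetragonal distortion (typically axial elongation) to lift the degeneracy.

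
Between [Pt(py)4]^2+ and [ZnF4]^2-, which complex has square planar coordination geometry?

For [Pt(py)4]^2+: Summing ligand charges against the +2 overall charge gives an oxidation state of +2 for platinum. Group 10 minus oxidation state 2 gives a d⁸ configuration. A 5d d⁸ ion has a large crystal-field splitting; square planar leaves the high-energy d_{x²−y²} orbital empty and maximises CFSE. → square planar.
For [ZnF4]^2-: Summing ligand charges against the −2 overall charge gives an oxidation state of +2 for zinc. Zn sits in group 12, so the d-electron count is 12 − 2 = 10. A d¹⁰ ion has no crystal-field stabilisation preference between square planar and tetrahedral, so four ligands adopt the sterically favoured tetrahedral geometry. → tetrahedral.

[Pt(py)4]^2+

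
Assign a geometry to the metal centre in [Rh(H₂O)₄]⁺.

Ligand charges: water is neutral. With an overall charge of +1 the rhodium centre must be in the +1 oxidation state.
Rhodium is a group-9 element; Rh(I) is therefore d⁸.
With 4 monodentate ligands the coordination number is 4.
A 4d d⁸ ion has a large crystal-field splitting; square planar leaves the high-energy d_{x²−y²} orbital empty and maximises CFSE.

square planar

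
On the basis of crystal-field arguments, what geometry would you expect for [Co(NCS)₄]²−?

Summing ligand charges against the −2 overall charge gives an oxidation state of +2 for cobalt.
Co sits in group 9, so the d-electron count is 9 − 2 = 7.
Coordination number: 4.
Isothiocyanate is a weak-field ligand.
For a high-spin 3d d⁷ ion with weak-field ligands the small Δₜ gives little square-planar CFSE advantage, so four ligands adopt the sterically favoured tetrahedral geometry.

tetrahedral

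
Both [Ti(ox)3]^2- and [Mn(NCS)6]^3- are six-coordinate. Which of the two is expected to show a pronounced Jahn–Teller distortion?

[Mn(NCS)6]^3-

[Ti(ox)3]^2-: Each oxalate is −2; balancing the −2 overall charge requires Ti(IV). Titanium is a group-4 element; Ti(IV) is therefore d⁰. The d⁰ configuration leaves the e_g set evenly filled (or empty) — no strong Jahn–Teller driving force.
[Mn(NCS)6]^3-: Summing ligand charges against the −3 overall charge gives an oxidation state of +3 for manganese. Manganese is a group-7 element; Mn(III) is therefore d⁴. Isothiocyanate is a weak-field ligand for a first-row metal, so the complex is high-spin. The t₂g³e_g¹ (high-spin) configuration has an unevenly filled e_g set; the Jahn–Teller theorem predicts a tetragonal distortion (typically axial elongation) to lift the degeneracy.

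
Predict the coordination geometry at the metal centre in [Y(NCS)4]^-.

tetrahedral

Summing ligand charges against the −1 overall charge gives an oxidation state of +3 for yttrium.
Y sits in group 3, so the d-electron count is 3 − 3 = 0.
Coordination number: 4.
A d⁰ ion has no crystal-field stabilisation preference between square planar and tetrahedral, so four ligands adopt the sterically favoured tetrahedral geometry.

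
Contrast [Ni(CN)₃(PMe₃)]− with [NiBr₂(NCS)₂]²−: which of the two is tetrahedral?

[NiBr₂(NCS)₂]²−

For [Ni(CN)₃(PMe₃)]−: Summing ligand charges against the −1 overall charge gives an oxidation state of +2 for nickel. Group 10 minus oxidation state 2 gives a d⁸ configuration. Cyanide and trimethylphosphine are strong-field ligands (high in the spectrochemical series). A 3d d⁸ ion with strong-field ligands gains enough CFSE to favour square planar over tetrahedral. → square planar.
For [NiBr₂(NCS)₂]²−: Each bromide is −1; each isothiocyanate is −1; balancing the −2 overall charge requires Ni(II). Ni sits in group 10, so the d-electron count is 10 − 2 = 8. Bromide and isothiocyanate are weak-field ligands. With weak-field ligands the CFSE gain from square planar is small, so a 3d d⁸ ion takes the sterically preferred tetrahedral geometry. → tetrahedral.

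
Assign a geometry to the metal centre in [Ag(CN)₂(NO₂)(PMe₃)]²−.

tetrahedral

Each cyanide is −1; each nitro (N-bound nitrite) is −1; trimethylphosphine is neutral; balancing the −2 overall charge requires Ag(I).
Group 11 minus oxidation state 1 gives a d¹⁰ configuration.
Coordination number: 4.
A d¹⁰ ion has no crystal-field stabilisation preference between square planar and tetrahedral, so four ligands adopt the sterically favoured tetrahedral geometry.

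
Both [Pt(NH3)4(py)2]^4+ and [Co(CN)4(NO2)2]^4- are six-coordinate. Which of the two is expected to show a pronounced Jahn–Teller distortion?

[Pt(NH3)4(py)2]^4+: Summing ligand charges against the +4 overall charge gives an oxidation state of +4 for platinum. Pt sits in group 10, so the d-electron count is 10 − 4 = 6. A 5d ion has a large Δₒ and is invariably low-spin. The d⁶ configuration leaves the e_g set evenly filled (or empty) — no strong Jahn–Teller driving force.
[Co(CN)4(NO2)2]^4-: Summing ligand charges against the −4 overall charge gives an oxidation state of +2 for cobalt. Cobalt is a group-9 element; Co(II) is therefore d⁷. Cyanide and nitro (N-bound nitrite) are strong-field ligands (high in the spectrochemical series) for a first-row metal, so the complex is low-spin. The t₂g⁶e_g¹ (low-spin) configuration has an unevenly filled e_g set; the Jahn–Teller theorem predicts a tetragonal distortion (typically axial elongation) to lift the degeneracy.

[Co(CN)4(NO2)2]^4-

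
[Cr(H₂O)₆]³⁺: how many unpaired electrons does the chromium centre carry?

3 unpaired electrons

Ligand charges: water is neutral. With an overall charge of +3 the chromium centre must be in the +3 oxidation state.
Chromium is a group-6 element; Cr(III) is therefore d³.
In an octahedral field the d³ configuration is t₂g³e_g⁰ (only one arrangement possible), giving 3 unpaired electrons.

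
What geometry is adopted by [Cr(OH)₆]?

Ligand charges: each hydroxide is −1. With an overall charge of 0 the chromium centre must be in the +6 oxidation state.
Chromium is a group-6 element; Cr(VI) is therefore d⁰.
With 6 monodentate ligands the coordination number is 6.
Six donors around a single metal centre give an octahedral coordination sphere.

octahedral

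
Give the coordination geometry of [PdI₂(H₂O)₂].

Ligand charges: each iodide is −1; water is neutral. With an overall charge of 0 the palladium centre must be in the +2 oxidation state.
Pd sits in group 10, so the d-electron count is 10 − 2 = 8.
With 4 monodentate ligands the coordination number is 4.
A 4d d⁸ ion has a large crystal-field splitting; square planar leaves the high-energy d_{x²−y²} orbital empty and maximises CFSE.

square planar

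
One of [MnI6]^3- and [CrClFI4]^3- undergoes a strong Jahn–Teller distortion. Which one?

[MnI6]^3-: Ligand charges: each iodide is −1. With an overall charge of −3 the manganese centre must be in the +3 oxidation state. Mn sits in group 7, so the d-electron count is 7 − 3 = 4. Iodide is a weak-field ligand for a first-row metal, so the complex is high-spin. The t₂g³e_g¹ (high-spin) configuration has an unevenly filled e_g set; the Jahn–Teller theorem predicts a tetragonal distortion (typically axial elongation) to lift the degeneracy.
[CrClFI4]^3-: Each chloride is −1; each fluoride is −1; each iodide is −1; balancing the −3 overall charge requires Cr(III). Cr sits in group 6, so the d-electron count is 6 − 3 = 3. The d³ configuration leaves the e_g set evenly filled (or empty) — no strong Jahn–Teller driving force.

[MnI6]^3-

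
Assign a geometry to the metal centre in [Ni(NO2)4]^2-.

Summing ligand charges against the −2 overall charge gives an oxidation state of +2 for nickel.
Ni sits in group 10, so the d-electron count is 10 − 2 = 8.
With 4 monodentate ligands the coordination number is 4.
Nitro (N-bound nitrite) is a strong-field ligand (high in the spectrochemical series).
A 3d d⁸ ion with strong-field ligands gains enough CFSE to favour square planar over tetrahedral.

square planar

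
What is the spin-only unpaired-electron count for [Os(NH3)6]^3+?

1 unpaired electron

Ligand charges: ammonia is neutral. With an overall charge of +3 the osmium centre must be in the +3 oxidation state.
Group 8 minus oxidation state 3 gives a d⁵ configuration.
The spin state decides the count: a 5d ion has a large Δₒ and is invariably low-spin.
An octahedral low-spin d⁵ ion is t₂g⁵e_g⁰, giving 1 unpaired electron.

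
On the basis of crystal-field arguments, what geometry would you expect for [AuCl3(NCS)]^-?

Each chloride is −1; each isothiocyanate is −1; balancing the −1 overall charge requires Au(III).
Group 11 minus oxidation state 3 gives a d⁸ configuration.
Coordination number: 4.
A 5d d⁸ ion has a large crystal-field splitting; square planar leaves the high-energy d_{x²−y²} orbital empty and maximises CFSE.

square planar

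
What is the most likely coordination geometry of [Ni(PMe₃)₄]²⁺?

square planar

Summing ligand charges against the +2 overall charge gives an oxidation state of +2 for nickel.
Group 10 minus oxidation state 2 gives a d⁸ configuration.
With 4 monodentate ligands the coordination number is 4.
Trimethylphosphine is a strong-field ligand (high in the spectrochemical series).
A 3d d⁸ ion with strong-field ligands gains enough CFSE to favour square planar over tetrahedral.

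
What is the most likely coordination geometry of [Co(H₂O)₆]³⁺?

octahedral

Water is neutral; balancing the +3 overall charge requires Co(III).
Group 9 minus oxidation state 3 gives a d⁶ configuration.
Coordination number: 6.
Six donors around a single metal centre give an octahedral coordination sphere.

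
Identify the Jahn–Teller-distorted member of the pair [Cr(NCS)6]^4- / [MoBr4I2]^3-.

[Cr(NCS)6]^4-: Each isothiocyanate is −1; balancing the −4 overall charge requires Cr(II). Group 6 minus oxidation state 2 gives a d⁴ configuration. Isothiocyanate is a weak-field ligand for a first-row metal, so the complex is high-spin. The t₂g³e_g¹ (high-spin) configuration has an unevenly filled e_g set; the Jahn–Teller theorem predicts a tetragonal distortion (typically axial elongation) to lift the degeneracy.
[MoBr4I2]^3-: Summing ligand charges against the −3 overall charge gives an oxidation state of +3 for molybdenum. Molybdenum is a group-6 element; Mo(III) is therefore d³. The d³ configuration leaves the e_g set evenly filled (or empty) — no strong Jahn–Teller driving force.

[Cr(NCS)6]^4-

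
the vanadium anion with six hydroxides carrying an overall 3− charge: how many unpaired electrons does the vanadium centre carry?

2 unpaired electrons

Ligand charges: each hydroxide is −1. With an overall charge of −3 the vanadium centre must be in the +3 oxidation state.
Group 5 minus oxidation state 3 gives a d² configuration.
In an octahedral field the d² configuration is t₂g²e_g⁰ (only one arrangement possible), giving 2 unpaired electrons.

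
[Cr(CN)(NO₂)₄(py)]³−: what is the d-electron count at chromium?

d4

Summing ligand charges against the −3 overall charge gives an oxidation state of +2 for chromium.
Group 6 minus oxidation state 2 gives a d⁴ configuration.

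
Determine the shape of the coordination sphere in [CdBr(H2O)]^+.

Each bromide is −1; water is neutral; balancing the +1 overall charge requires Cd(II).
Cd sits in group 12, so the d-electron count is 12 − 2 = 10.
Coordination number: 2.
A d¹⁰ ion with only two ligands adopts a linear arrangement (sp hybridisation; no CFSE preference).

linear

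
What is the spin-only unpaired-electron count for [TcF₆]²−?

Each fluoride is −1; balancing the −2 overall charge requires Tc(IV).
Tc sits in group 7, so the d-electron count is 7 − 4 = 3.
In an octahedral field the d³ configuration is t₂g³e_g⁰ (only one arrangement possible), giving 3 unpaired electrons.

3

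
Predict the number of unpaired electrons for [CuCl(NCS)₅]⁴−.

1

Summing ligand charges against the −4 overall charge gives an oxidation state of +2 for copper.
Group 11 minus oxidation state 2 gives a d⁹ configuration.
In an octahedral field the d⁹ configuration is t₂g⁶e_g³ (only one arrangement possible), giving 1 unpaired electron.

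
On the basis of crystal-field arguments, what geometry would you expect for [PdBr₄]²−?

Ligand charges: each bromide is −1. With an overall charge of −2 the palladium centre must be in the +2 oxidation state.
Pd sits in group 10, so the d-electron count is 10 − 2 = 8.
With 4 monodentate ligands the coordination number is 4.
A 4d d⁸ ion has a large crystal-field splitting; square planar leaves the high-energy d_{x²−y²} orbital empty and maximises CFSE.

square planar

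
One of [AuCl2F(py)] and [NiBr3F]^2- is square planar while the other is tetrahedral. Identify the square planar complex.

For [AuCl2F(py)]: Summing ligand charges against the 0 overall charge gives an oxidation state of +3 for gold. Group 11 minus oxidation state 3 gives a d⁸ configuration. A 5d d⁸ ion has a large crystal-field splitting; square planar leaves the high-energy d_{x²−y²} orbital empty and maximises CFSE. → square planar.
For [NiBr3F]^2-: Summing ligand charges against the −2 overall charge gives an oxidation state of +2 for nickel. Nickel is a group-10 element; Ni(II) is therefore d⁸. Bromide and fluoride are weak-field ligands. With weak-field ligands the CFSE gain from square planar is small, so a 3d d⁸ ion takes the sterically preferred tetrahedral geometry. → tetrahedral.

[AuCl2F(py)]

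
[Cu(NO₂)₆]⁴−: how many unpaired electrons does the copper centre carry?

1 unpaired electron

Ligand charges: each nitro (N-bound nitrite) is −1. With an overall charge of −4 the copper centre must be in the +2 oxidation state.
Cu sits in group 11, so the d-electron count is 11 − 2 = 9.
In an octahedral field the d⁹ configuration is t₂g⁶e_g³ (only one arrangement possible), giving 1 unpaired electron.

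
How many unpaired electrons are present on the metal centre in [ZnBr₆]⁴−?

Ligand charges: each bromide is −1. With an overall charge of −4 the zinc centre must be in the +2 oxidation state.
Group 12 minus oxidation state 2 gives a d¹⁰ configuration.
In an octahedral field the d¹⁰ configuration is t₂g⁶e_g⁴, giving 0 unpaired electrons.

0 unpaired electrons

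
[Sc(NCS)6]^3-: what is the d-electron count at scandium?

Ligand charges: each isothiocyanate is −1. With an overall charge of −3 the scandium centre must be in the +3 oxidation state.
Scandium is a group-3 element; Sc(III) is therefore d⁰.

d0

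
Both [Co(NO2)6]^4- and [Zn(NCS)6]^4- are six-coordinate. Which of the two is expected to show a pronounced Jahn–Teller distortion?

[Co(NO2)6]^4-: Each nitro (N-bound nitrite) is −1; balancing the −4 overall charge requires Co(II). Cobalt is a group-9 element; Co(II) is therefore d⁷. Nitro (N-bound nitrite) is a strong-field ligand (high in the spectrochemical series) for a first-row metal, so the complex is low-spin. The t₂g⁶e_g¹ (low-spin) configuration has an unevenly filled e_g set; the Jahn–Teller theorem predicts a tetragonal distortion (typically axial elongation) to lift the degeneracy.
[Zn(NCS)6]^4-: Summing ligand charges against the −4 overall charge gives an oxidation state of +2 for zinc. Group 12 minus oxidation state 2 gives a d¹⁰ configuration. The d¹⁰ configuration leaves the e_g set evenly filled (or empty) — no strong Jahn–Teller driving force.

[Co(NO2)6]^4-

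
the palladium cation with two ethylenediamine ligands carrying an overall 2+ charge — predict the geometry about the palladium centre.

Summing ligand charges against the +2 overall charge gives an oxidation state of +2 for palladium.
Pd sits in group 10, so the d-electron count is 10 − 2 = 8.
Counting donor atoms: 2×ethylenediamine (bidentate) → 4 donors. Coordination number = 4.
A 4d d⁸ ion has a large crystal-field splitting; square planar leaves the high-energy d_{x²−y²} orbital empty and maximises CFSE.

square planar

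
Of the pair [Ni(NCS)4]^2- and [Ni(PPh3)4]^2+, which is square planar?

[Ni(PPh3)4]^2+

For [Ni(NCS)4]^2-: Summing ligand charges against the −2 overall charge gives an oxidation state of +2 for nickel. Ni sits in group 10, so the d-electron count is 10 − 2 = 8. Isothiocyanate is a weak-field ligand. With weak-field ligands the CFSE gain from square planar is small, so a 3d d⁸ ion takes the sterically preferred tetrahedral geometry. → tetrahedral.
For [Ni(PPh3)4]^2+: Ligand charges: triphenylphosphine is neutral. With an overall charge of +2 the nickel centre must be in the +2 oxidation state. Group 10 minus oxidation state 2 gives a d⁸ configuration. Triphenylphosphine is a strong-field ligand (high in the spectrochemical series). A 3d d⁸ ion with strong-field ligands gains enough CFSE to favour square planar over tetrahedral. → square planar.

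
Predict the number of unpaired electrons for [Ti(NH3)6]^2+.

2 unpaired electrons

Ammonia is neutral; balancing the +2 overall charge requires Ti(II).
Titanium is a group-4 element; Ti(II) is therefore d².
In an octahedral field the d² configuration is t₂g²e_g⁰ (only one arrangement possible), giving 2 unpaired electrons.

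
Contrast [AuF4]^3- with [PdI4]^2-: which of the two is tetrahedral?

For [AuF4]^3-: Ligand charges: each fluoride is −1. With an overall charge of −3 the gold centre must be in the +1 oxidation state. Group 11 minus oxidation state 1 gives a d¹⁰ configuration. A d¹⁰ ion has no crystal-field stabilisation preference between square planar and tetrahedral, so four ligands adopt the sterically favoured tetrahedral geometry. → tetrahedral.
For [PdI4]^2-: Ligand charges: each iodide is −1. With an overall charge of −2 the palladium centre must be in the +2 oxidation state. Pd sits in group 10, so the d-electron count is 10 − 2 = 8. A 4d d⁸ ion has a large crystal-field splitting; square planar leaves the high-energy d_{x²−y²} orbital empty and maximises CFSE. → square planar.

[AuF4]^3-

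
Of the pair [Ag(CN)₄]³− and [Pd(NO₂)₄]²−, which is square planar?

For [Ag(CN)₄]³−: Each cyanide is −1; balancing the −3 overall charge requires Ag(I). Group 11 minus oxidation state 1 gives a d¹⁰ configuration. A d¹⁰ ion has no crystal-field stabilisation preference between square planar and tetrahedral, so four ligands adopt the sterically favoured tetrahedral geometry. → tetrahedral.
For [Pd(NO₂)₄]²−: Ligand charges: each nitro (N-bound nitrite) is −1. With an overall charge of −2 the palladium centre must be in the +2 oxidation state. Group 10 minus oxidation state 2 gives a d⁸ configuration. A 4d d⁸ ion has a large crystal-field splitting; square planar leaves the high-energy d_{x²−y²} orbital empty and maximises CFSE. → square planar.

[Pd(NO₂)₄]²−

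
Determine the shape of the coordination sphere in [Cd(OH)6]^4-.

Summing ligand charges against the −4 overall charge gives an oxidation state of +2 for cadmium.
Group 12 minus oxidation state 2 gives a d¹⁰ configuration.
With 6 monodentate ligands the coordination number is 6.
Six donors around a single metal centre give an octahedral coordination sphere.

octahedral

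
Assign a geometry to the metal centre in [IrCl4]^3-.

square planar

Each chloride is −1; balancing the −3 overall charge requires Ir(I).
Iridium is a group-9 element; Ir(I) is therefore d⁸.
Coordination number: 4.
A 5d d⁸ ion has a large crystal-field splitting; square planar leaves the high-energy d_{x²−y²} orbital empty and maximises CFSE.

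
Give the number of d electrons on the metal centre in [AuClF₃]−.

Summing ligand charges against the −1 overall charge gives an oxidation state of +3 for gold.
Au sits in group 11, so the d-electron count is 11 − 3 = 8.

d8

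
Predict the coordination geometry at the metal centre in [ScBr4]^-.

Ligand charges: each bromide is −1. With an overall charge of −1 the scandium centre must be in the +3 oxidation state.
Sc sits in group 3, so the d-electron count is 3 − 3 = 0.
Coordination number: 4.
A d⁰ ion has no crystal-field stabilisation preference between square planar and tetrahedral, so four ligands adopt the sterically favoured tetrahedral geometry.

tetrahedral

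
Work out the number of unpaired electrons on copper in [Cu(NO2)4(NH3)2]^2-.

Each nitro (N-bound nitrite) is −1; ammonia is neutral; balancing the −2 overall charge requires Cu(II).
Copper is a group-11 element; Cu(II) is therefore d⁹.
In an octahedral field the d⁹ configuration is t₂g⁶e_g³ (only one arrangement possible), giving 1 unpaired electron.

1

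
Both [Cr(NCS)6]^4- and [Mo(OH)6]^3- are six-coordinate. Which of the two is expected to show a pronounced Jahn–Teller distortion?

[Cr(NCS)6]^4-: Summing ligand charges against the −4 overall charge gives an oxidation state of +2 for chromium. Group 6 minus oxidation state 2 gives a d⁴ configuration. Isothiocyanate is a weak-field ligand for a first-row metal, so the complex is high-spin. The t₂g³e_g¹ (high-spin) configuration has an unevenly filled e_g set; the Jahn–Teller theorem predicts a tetragonal distortion (typically axial elongation) to lift the degeneracy.
[Mo(OH)6]^3-: Ligand charges: each hydroxide is −1. With an overall charge of −3 the molybdenum centre must be in the +3 oxidation state. Mo sits in group 6, so the d-electron count is 6 − 3 = 3. The d³ configuration leaves the e_g set evenly filled (or empty) — no strong Jahn–Teller driving force.

[Cr(NCS)6]^4-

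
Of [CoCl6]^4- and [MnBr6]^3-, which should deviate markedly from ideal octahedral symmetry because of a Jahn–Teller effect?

[CoCl6]^4-: Each chloride is −1; balancing the −4 overall charge requires Co(II). Co sits in group 9, so the d-electron count is 9 − 2 = 7. Chloride is a weak-field ligand for a first-row metal, so the complex is high-spin. The d⁷ configuration leaves the e_g set evenly filled (or empty) — no strong Jahn–Teller driving force.
[MnBr6]^3-: Ligand charges: each bromide is −1. With an overall charge of −3 the manganese centre must be in the +3 oxidation state. Manganese is a group-7 element; Mn(III) is therefore d⁴. Bromide is a weak-field ligand for a first-row metal, so the complex is high-spin. The t₂g³e_g¹ (high-spin) configuration has an unevenly filled e_g set; the Jahn–Teller theorem predicts a tetragonal distortion (typically axial elongation) to lift the degeneracy.

[MnBr6]^3-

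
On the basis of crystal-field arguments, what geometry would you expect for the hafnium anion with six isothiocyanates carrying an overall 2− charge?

octahedral

Each isothiocyanate is −1; balancing the −2 overall charge requires Hf(IV).
Hf sits in group 4, so the d-electron count is 4 − 4 = 0.
Coordination number: 6.
Six donors around a single metal centre give an octahedral coordination sphere.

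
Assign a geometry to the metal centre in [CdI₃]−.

trigonal planar

Ligand charges: each iodide is −1. With an overall charge of −1 the cadmium centre must be in the +2 oxidation state.
Group 12 minus oxidation state 2 gives a d¹⁰ configuration.
Coordination number: 3.
Three ligands around a d¹⁰ centre minimise repulsion in a trigonal-planar arrangement.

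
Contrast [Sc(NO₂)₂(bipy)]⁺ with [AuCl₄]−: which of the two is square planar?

[AuCl₄]−

For [Sc(NO₂)₂(bipy)]⁺: Each nitro (N-bound nitrite) is −1; 2,2′-bipyridine is neutral; balancing the +1 overall charge requires Sc(III). Scandium is a group-3 element; Sc(III) is therefore d⁰. A d⁰ ion has no crystal-field stabilisation preference between square planar and tetrahedral, so four ligands adopt the sterically favoured tetrahedral geometry. → tetrahedral.
For [AuCl₄]−: Ligand charges: each chloride is −1. With an overall charge of −1 the gold centre must be in the +3 oxidation state. Au sits in group 11, so the d-electron count is 11 − 3 = 8. A 5d d⁸ ion has a large crystal-field splitting; square planar leaves the high-energy d_{x²−y²} orbital empty and maximises CFSE. → square planar.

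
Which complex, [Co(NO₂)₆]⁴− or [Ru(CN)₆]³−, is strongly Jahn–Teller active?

[Co(NO₂)₆]⁴−: Each nitro (N-bound nitrite) is −1; balancing the −4 overall charge requires Co(II). Cobalt is a group-9 element; Co(II) is therefore d⁷. Nitro (N-bound nitrite) is a strong-field ligand (high in the spectrochemical series) for a first-row metal, so the complex is low-spin. The t₂g⁶e_g¹ (low-spin) configuration has an unevenly filled e_g set; the Jahn–Teller theorem predicts a tetragonal distortion (typically axial elongation) to lift the degeneracy.
[Ru(CN)₆]³−: Ligand charges: each cyanide is −1. With an overall charge of −3 the ruthenium centre must be in the +3 oxidation state. Ruthenium is a group-8 element; Ru(III) is therefore d⁵. A 4d ion has a large Δₒ and is invariably low-spin. The d⁵ configuration leaves the e_g set evenly filled (or empty) — no strong Jahn–Teller driving force.

[Co(NO₂)₆]⁴−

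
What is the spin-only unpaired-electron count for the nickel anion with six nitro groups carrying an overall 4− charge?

Ligand charges: each nitro (N-bound nitrite) is −1. With an overall charge of −4 the nickel centre must be in the +2 oxidation state.
Ni sits in group 10, so the d-electron count is 10 − 2 = 8.
In an octahedral field the d⁸ configuration is t₂g⁶e_g² (only one arrangement possible), giving 2 unpaired electrons.

2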